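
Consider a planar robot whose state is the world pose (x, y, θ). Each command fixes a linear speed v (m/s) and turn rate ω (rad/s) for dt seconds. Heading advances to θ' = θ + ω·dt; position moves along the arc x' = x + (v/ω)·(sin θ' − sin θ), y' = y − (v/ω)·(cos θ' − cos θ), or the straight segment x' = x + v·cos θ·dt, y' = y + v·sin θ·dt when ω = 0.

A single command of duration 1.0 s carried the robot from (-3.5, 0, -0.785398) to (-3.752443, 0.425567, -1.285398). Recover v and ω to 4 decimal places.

Δθ = -1.285398 − -0.785398 = -0.500000
ω = Δθ/dt = -0.500000/1.0 = -0.5000
R = −Δy/(cos θ' − cos θ) = 1.0000
v = R·ω = 1.0000·-0.5000 = -0.5000

v = -0.5000, ω = -0.5000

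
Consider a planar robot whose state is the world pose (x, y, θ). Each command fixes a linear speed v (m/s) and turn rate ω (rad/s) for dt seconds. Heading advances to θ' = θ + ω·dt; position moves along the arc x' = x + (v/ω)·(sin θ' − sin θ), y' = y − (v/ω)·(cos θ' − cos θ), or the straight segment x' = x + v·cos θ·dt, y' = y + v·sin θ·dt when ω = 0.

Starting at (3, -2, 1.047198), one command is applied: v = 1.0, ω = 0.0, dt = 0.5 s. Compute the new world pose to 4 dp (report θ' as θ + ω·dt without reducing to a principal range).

(3.2500, -1.5670, 1.0472)

θ' = 1.0472 + 0.0·0.5 = 1.0472
ω = 0 → straight: x' = 3 + 1.0·cos(1.0472)·0.5 = 3.2500
y' = -2 + 1.0·sin(1.0472)·0.5 = -1.5670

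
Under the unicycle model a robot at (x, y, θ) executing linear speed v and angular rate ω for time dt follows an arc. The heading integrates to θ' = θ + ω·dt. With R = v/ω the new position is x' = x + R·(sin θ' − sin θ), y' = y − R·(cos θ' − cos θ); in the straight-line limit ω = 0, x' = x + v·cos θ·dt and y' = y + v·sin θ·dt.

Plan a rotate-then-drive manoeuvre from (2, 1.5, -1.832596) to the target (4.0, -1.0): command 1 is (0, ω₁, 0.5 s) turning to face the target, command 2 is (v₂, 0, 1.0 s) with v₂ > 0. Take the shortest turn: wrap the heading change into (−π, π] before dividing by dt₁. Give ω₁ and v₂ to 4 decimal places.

heading to target = atan2(-1−1.5, 4−2) = -0.8961
Δθ = wrap(-0.8961 − -1.8326) = 0.9365; ω₁ = Δθ/dt₁ = 1.8731
distance = √((4−2)² + (-1−1.5)²) = 3.2016; v₂ = distance/dt₂ = 3.2016

ω₁ = 1.8731, v₂ = 3.2016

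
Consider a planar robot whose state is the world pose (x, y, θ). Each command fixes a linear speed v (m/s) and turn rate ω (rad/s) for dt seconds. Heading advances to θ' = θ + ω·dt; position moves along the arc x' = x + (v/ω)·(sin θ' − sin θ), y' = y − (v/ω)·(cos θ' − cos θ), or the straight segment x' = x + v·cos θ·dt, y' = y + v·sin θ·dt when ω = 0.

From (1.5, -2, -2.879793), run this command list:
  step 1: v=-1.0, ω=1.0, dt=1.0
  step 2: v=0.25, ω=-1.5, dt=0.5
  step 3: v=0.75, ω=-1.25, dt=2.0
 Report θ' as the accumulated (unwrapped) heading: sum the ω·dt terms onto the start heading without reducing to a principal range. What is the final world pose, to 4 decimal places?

step 1: θ'=-1.8798 (R=-1.0000) → pose (2.1938, -1.3382, -1.8798)
step 2: θ'=-2.6298 (R=-0.1667) → pose (2.1167, -1.4328, -2.6298)
step 3: θ'=-5.1298 (R=-0.6000) → pose (1.2743, -0.6665, -5.1298)

(1.2743, -0.6665, -5.1298)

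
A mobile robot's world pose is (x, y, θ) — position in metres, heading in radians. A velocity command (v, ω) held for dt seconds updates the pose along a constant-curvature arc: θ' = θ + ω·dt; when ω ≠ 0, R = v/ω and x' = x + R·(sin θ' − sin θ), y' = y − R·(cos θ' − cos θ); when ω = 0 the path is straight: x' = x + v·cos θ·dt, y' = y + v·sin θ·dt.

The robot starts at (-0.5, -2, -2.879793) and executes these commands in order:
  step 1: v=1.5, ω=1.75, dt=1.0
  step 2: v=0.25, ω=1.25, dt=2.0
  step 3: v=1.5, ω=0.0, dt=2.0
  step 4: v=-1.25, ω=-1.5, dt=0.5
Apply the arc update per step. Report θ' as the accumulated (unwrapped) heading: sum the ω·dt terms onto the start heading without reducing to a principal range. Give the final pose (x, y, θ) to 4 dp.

step 1: θ'=-1.1298 (R=0.8571) → pose (-1.0533, -3.1938, -1.1298)
step 2: θ'=1.3702 (R=0.2000) → pose (-0.6764, -3.1483, 1.3702)
step 3: θ'=1.3702 (straight) → pose (-0.0787, -0.2084, 1.3702)
step 4: θ'=0.6202 (R=0.8333) → pose (-0.4110, -0.7205, 0.6202)

(-0.4110, -0.7205, 0.6202)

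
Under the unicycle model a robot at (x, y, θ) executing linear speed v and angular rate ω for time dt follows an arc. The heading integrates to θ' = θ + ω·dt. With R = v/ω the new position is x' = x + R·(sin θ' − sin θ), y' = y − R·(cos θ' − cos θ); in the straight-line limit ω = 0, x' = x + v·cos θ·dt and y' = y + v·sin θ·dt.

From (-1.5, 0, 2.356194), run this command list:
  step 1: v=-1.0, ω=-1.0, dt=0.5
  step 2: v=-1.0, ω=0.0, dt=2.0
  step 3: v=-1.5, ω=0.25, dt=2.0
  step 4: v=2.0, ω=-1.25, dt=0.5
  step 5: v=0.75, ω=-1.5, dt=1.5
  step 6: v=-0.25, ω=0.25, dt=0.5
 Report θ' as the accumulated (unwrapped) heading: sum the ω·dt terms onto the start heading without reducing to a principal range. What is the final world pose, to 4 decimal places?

(1.0115, -3.4531, -0.3938)

step 1: θ'=1.8562 (R=1.0000) → pose (-1.2476, -0.4256, 1.8562)
step 2: θ'=1.8562 (straight) → pose (-0.6845, -2.3447, 1.8562)
step 3: θ'=2.3562 (R=-6.0000) → pose (0.8302, -4.8981, 2.3562)
step 4: θ'=1.7312 (R=-1.6000) → pose (0.3821, -4.0222, 1.7312)
step 5: θ'=-0.5188 (R=-0.5000) → pose (1.1236, -3.5082, -0.5188)
step 6: θ'=-0.3938 (R=-1.0000) → pose (1.0115, -3.4531, -0.3938)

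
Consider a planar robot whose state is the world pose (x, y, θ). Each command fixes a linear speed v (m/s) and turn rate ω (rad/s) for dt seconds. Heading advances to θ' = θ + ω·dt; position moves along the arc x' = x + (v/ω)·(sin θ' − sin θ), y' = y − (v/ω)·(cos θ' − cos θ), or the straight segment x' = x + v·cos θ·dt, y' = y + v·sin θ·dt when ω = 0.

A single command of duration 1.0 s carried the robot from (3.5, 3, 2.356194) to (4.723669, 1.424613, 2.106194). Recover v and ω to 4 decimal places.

v = -2.0000, ω = -0.2500

Δθ = 2.106194 − 2.356194 = -0.250000
ω = Δθ/dt = -0.250000/1.0 = -0.2500
R = −Δy/(cos θ' − cos θ) = 8.0000
v = R·ω = 8.0000·-0.2500 = -2.0000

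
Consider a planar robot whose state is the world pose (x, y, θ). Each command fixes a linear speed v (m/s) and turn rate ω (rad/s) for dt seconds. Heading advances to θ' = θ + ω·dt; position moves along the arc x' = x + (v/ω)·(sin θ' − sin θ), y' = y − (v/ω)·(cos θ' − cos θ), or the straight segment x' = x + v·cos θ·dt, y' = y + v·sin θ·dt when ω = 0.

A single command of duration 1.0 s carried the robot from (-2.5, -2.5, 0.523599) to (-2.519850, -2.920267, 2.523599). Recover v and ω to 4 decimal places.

v = -0.5000, ω = 2.0000

Δθ = 2.523599 − 0.523599 = 2.000000
ω = Δθ/dt = 2.000000/1.0 = 2.0000
R = −Δy/(cos θ' − cos θ) = -0.2500
v = R·ω = -0.2500·2.0000 = -0.5000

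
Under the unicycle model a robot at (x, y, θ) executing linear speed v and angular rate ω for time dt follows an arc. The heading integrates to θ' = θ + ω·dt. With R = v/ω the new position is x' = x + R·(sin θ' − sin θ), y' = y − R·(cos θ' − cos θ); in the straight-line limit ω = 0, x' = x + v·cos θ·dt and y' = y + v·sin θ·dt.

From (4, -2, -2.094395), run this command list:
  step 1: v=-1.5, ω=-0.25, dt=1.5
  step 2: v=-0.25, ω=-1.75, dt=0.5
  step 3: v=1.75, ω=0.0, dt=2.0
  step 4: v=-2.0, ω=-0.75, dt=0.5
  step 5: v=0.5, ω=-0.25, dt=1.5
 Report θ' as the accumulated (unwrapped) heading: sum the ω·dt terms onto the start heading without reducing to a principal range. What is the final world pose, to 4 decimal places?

(2.5310, 0.5661, -4.0944)

step 1: θ'=-2.4694 (R=6.0000) → pose (5.4599, -0.3053, -2.4694)
step 2: θ'=-3.3444 (R=0.1429) → pose (5.5776, -0.2771, -3.3444)
step 3: θ'=-3.3444 (straight) → pose (2.1494, 0.4278, -3.3444)
step 4: θ'=-3.7194 (R=2.6667) → pose (3.0688, 0.0496, -3.7194)
step 5: θ'=-4.0944 (R=-2.0000) → pose (2.5310, 0.5661, -4.0944)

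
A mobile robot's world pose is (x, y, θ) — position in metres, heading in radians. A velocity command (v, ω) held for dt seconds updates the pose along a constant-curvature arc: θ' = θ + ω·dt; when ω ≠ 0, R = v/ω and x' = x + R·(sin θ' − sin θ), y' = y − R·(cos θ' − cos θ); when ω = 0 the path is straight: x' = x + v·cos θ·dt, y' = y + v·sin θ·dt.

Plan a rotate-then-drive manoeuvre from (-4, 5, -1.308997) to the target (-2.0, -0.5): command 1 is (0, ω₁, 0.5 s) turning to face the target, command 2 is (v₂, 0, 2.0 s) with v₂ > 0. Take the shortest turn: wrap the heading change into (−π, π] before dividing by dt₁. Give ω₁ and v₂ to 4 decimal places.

ω₁ = 0.1739, v₂ = 2.9262

heading to target = atan2(-0.5−5, -2−-4) = -1.2220
Δθ = wrap(-1.2220 − -1.3090) = 0.0870; ω₁ = Δθ/dt₁ = 0.1739
distance = √((-2−-4)² + (-0.5−5)²) = 5.8523; v₂ = distance/dt₂ = 2.9262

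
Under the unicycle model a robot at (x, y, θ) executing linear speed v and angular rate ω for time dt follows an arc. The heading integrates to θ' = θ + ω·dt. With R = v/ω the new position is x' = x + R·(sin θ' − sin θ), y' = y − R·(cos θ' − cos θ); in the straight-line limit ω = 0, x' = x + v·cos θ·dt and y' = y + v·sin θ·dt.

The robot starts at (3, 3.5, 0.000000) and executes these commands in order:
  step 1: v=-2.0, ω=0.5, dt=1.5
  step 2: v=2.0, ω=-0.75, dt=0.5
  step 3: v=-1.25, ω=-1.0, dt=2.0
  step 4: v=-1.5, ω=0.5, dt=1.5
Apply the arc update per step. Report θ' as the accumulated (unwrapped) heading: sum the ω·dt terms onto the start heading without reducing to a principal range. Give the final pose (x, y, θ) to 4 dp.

step 1: θ'=0.7500 (R=-4.0000) → pose (0.2734, 2.4268, 0.7500)
step 2: θ'=0.3750 (R=-2.6667) → pose (1.1144, 2.9569, 0.3750)
step 3: θ'=-1.6250 (R=1.2500) → pose (-0.5916, 4.1878, -1.6250)
step 4: θ'=-0.8750 (R=-3.0000) → pose (-1.2845, 6.2733, -0.8750)

(-1.2845, 6.2733, -0.8750)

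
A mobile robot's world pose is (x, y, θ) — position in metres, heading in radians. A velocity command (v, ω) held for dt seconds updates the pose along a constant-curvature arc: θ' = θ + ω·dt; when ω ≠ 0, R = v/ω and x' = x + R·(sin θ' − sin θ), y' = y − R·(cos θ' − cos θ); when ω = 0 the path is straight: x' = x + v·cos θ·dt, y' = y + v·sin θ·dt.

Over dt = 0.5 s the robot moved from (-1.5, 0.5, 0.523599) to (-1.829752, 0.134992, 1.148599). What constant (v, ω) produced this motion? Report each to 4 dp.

Δθ = 1.148599 − 0.523599 = 0.625000
ω = Δθ/dt = 0.625000/0.5 = 1.2500
R = −Δy/(cos θ' − cos θ) = -0.8000
v = R·ω = -0.8000·1.2500 = -1.0000

v = -1.0000, ω = 1.2500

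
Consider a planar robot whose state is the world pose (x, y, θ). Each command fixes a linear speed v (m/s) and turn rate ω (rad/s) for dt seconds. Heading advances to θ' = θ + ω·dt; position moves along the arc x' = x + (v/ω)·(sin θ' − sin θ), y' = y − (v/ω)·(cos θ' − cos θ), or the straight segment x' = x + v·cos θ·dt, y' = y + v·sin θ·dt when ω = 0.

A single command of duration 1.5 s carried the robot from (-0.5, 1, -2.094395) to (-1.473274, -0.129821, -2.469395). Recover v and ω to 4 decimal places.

v = 1.0000, ω = -0.2500

Δθ = -2.469395 − -2.094395 = -0.375000
ω = Δθ/dt = -0.375000/1.5 = -0.2500
R = −Δy/(cos θ' − cos θ) = -4.0000
v = R·ω = -4.0000·-0.2500 = 1.0000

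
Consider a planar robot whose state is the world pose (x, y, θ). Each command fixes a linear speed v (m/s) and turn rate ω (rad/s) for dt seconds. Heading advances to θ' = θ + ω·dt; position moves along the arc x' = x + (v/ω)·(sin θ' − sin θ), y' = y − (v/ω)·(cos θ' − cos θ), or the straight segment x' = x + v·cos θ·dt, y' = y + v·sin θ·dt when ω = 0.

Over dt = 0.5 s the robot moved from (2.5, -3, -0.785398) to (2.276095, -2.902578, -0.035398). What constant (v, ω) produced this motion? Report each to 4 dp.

Δθ = -0.035398 − -0.785398 = 0.750000
ω = Δθ/dt = 0.750000/0.5 = 1.5000
R = Δx/(sin θ' − sin θ) = -0.3333
v = R·ω = -0.3333·1.5000 = -0.5000

v = -0.5000, ω = 1.5000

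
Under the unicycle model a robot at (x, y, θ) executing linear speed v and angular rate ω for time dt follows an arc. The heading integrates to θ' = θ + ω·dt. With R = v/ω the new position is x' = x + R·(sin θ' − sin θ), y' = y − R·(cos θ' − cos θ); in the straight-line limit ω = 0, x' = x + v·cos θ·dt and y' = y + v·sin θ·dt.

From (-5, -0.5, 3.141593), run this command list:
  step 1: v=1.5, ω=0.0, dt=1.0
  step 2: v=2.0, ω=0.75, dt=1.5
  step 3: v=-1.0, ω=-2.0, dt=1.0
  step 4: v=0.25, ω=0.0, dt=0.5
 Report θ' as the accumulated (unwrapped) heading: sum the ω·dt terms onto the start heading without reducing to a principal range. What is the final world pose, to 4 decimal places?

(-8.1513, -1.8160, 2.2666)

step 1: θ'=3.1416 (straight) → pose (-6.5000, -0.5000, 3.1416)
step 2: θ'=4.2666 (R=2.6667) → pose (-8.9060, -2.0169, 4.2666)
step 3: θ'=2.2666 (R=0.5000) → pose (-8.0711, -1.9120, 2.2666)
step 4: θ'=2.2666 (straight) → pose (-8.1513, -1.8160, 2.2666)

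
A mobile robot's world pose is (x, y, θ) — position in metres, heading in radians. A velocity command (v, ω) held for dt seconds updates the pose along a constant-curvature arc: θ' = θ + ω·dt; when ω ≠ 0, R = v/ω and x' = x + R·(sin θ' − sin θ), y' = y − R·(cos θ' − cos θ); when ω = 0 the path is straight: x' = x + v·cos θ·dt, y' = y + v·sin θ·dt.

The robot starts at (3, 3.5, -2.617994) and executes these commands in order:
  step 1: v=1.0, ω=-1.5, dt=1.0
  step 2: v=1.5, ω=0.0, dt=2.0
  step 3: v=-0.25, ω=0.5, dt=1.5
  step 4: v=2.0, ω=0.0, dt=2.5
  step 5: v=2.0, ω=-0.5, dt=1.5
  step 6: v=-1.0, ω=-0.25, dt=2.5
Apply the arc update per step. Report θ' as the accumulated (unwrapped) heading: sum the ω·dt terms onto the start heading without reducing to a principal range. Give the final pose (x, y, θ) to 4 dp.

step 1: θ'=-4.1180 (R=-0.6667) → pose (2.1143, 3.7040, -4.1180)
step 2: θ'=-4.1180 (straight) → pose (0.4343, 6.1895, -4.1180)
step 3: θ'=-3.3680 (R=-0.5000) → pose (0.7363, 5.9822, -3.3680)
step 4: θ'=-3.3680 (straight) → pose (-4.1361, 7.1046, -3.3680)
step 5: θ'=-4.1180 (R=-4.0000) → pose (-6.5521, 8.7625, -4.1180)
step 6: θ'=-4.7430 (R=4.0000) → pose (-5.8680, 6.4001, -4.7430)

(-5.8680, 6.4001, -4.7430)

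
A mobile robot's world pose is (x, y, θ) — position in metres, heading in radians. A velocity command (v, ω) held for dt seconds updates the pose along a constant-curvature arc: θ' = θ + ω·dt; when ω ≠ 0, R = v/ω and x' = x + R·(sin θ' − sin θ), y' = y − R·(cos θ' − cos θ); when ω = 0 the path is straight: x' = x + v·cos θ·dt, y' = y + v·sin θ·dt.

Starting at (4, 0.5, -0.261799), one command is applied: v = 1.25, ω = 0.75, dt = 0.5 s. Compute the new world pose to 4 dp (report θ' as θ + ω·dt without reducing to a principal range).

θ' = -0.2618 + 0.75·0.5 = 0.1132
R = v/ω = 1.25/0.75 = 1.6667
x' = 4 + 1.6667·(sin 0.1132 − sin -0.2618) = 4.6196
y' = 0.5 − 1.6667·(cos 0.1132 − cos -0.2618) = 0.4539

(4.6196, 0.4539, 0.1132)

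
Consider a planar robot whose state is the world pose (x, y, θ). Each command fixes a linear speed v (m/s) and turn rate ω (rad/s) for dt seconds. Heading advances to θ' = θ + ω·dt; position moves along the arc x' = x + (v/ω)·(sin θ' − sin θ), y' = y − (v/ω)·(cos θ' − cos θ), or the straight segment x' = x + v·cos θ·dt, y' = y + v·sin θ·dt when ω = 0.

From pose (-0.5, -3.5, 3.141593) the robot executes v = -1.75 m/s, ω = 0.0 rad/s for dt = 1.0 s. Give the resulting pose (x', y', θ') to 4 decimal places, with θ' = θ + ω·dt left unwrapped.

θ' = 3.1416 + 0.0·1.0 = 3.1416
ω = 0 → straight: x' = -0.5 + -1.75·cos(3.1416)·1.0 = 1.2500
y' = -3.5 + -1.75·sin(3.1416)·1.0 = -3.5000

(1.2500, -3.5000, 3.1416)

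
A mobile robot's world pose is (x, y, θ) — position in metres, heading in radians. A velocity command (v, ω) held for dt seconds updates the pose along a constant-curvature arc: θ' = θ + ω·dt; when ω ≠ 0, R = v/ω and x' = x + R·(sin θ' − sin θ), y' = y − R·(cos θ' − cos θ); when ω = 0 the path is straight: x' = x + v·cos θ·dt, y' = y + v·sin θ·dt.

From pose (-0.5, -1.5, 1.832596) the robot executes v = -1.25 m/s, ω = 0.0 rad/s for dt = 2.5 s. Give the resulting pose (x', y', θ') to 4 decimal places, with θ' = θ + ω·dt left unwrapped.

θ' = 1.8326 + 0.0·2.5 = 1.8326
ω = 0 → straight: x' = -0.5 + -1.25·cos(1.8326)·2.5 = 0.3088
y' = -1.5 + -1.25·sin(1.8326)·2.5 = -4.5185

(0.3088, -4.5185, 1.8326)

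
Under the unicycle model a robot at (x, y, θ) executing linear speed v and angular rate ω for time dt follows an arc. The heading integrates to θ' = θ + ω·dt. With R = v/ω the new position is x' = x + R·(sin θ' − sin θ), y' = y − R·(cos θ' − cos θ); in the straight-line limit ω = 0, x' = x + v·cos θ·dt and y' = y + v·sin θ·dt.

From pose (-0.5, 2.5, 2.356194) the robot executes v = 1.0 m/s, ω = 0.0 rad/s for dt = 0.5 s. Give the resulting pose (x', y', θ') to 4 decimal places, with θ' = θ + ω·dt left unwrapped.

θ' = 2.3562 + 0.0·0.5 = 2.3562
ω = 0 → straight: x' = -0.5 + 1.0·cos(2.3562)·0.5 = -0.8536
y' = 2.5 + 1.0·sin(2.3562)·0.5 = 2.8536

(-0.8536, 2.8536, 2.3562)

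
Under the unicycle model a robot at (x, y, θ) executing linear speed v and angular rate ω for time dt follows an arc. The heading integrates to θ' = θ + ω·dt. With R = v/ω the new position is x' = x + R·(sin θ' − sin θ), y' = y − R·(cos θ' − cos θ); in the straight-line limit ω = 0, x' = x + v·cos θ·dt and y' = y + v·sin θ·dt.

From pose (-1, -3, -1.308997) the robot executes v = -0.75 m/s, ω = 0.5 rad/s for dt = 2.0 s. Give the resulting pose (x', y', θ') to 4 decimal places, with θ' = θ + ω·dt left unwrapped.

θ' = -1.3090 + 0.5·2.0 = -0.3090
R = v/ω = -0.75/0.5 = -1.5000
x' = -1 + -1.5000·(sin -0.3090 − sin -1.3090) = -1.9927
y' = -3 − -1.5000·(cos -0.3090 − cos -1.3090) = -1.9593

(-1.9927, -1.9593, -0.3090)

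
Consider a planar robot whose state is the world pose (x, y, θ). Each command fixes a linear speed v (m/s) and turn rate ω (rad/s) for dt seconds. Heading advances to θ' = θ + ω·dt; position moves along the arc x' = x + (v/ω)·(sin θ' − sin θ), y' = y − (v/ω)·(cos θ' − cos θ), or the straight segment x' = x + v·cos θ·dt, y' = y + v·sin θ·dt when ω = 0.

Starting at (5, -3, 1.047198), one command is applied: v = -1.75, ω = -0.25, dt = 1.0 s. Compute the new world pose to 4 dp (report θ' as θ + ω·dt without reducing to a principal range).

θ' = 1.0472 + -0.25·1.0 = 0.7972
R = v/ω = -1.75/-0.25 = 7.0000
x' = 5 + 7.0000·(sin 0.7972 − sin 1.0472) = 3.9456
y' = -3 − 7.0000·(cos 0.7972 − cos 1.0472) = -4.3910

(3.9456, -4.3910, 0.7972)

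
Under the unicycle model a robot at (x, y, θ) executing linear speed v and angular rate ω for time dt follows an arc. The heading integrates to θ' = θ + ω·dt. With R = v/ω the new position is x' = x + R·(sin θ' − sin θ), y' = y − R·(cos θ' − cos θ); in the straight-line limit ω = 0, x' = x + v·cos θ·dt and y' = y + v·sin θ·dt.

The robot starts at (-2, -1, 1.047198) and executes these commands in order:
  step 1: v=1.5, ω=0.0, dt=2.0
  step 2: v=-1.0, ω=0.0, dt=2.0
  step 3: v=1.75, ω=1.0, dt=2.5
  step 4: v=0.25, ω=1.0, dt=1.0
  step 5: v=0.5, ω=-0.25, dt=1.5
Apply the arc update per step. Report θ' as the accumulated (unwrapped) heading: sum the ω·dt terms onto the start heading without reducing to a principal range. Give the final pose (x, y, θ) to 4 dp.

(-4.1116, 1.4607, 4.1722)

step 1: θ'=1.0472 (straight) → pose (-0.5000, 1.5981, 1.0472)
step 2: θ'=1.0472 (straight) → pose (-1.5000, -0.1340, 1.0472)
step 3: θ'=3.5472 (R=1.7500) → pose (-3.7061, 2.3490, 3.5472)
step 4: θ'=4.5472 (R=0.2500) → pose (-3.8540, 2.1604, 4.5472)
step 5: θ'=4.1722 (R=-2.0000) → pose (-4.1116, 1.4607, 4.1722)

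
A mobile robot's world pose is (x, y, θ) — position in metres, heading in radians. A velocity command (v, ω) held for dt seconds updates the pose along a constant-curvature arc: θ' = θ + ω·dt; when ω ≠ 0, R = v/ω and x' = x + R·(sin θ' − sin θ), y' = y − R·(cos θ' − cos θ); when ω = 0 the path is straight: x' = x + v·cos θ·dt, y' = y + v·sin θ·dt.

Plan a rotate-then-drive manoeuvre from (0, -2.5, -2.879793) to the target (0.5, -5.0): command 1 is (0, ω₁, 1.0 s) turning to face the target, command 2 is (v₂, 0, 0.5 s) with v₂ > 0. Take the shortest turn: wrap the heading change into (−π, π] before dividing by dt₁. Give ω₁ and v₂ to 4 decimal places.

ω₁ = 1.5064, v₂ = 5.0990

heading to target = atan2(-5−-2.5, 0.5−0) = -1.3734
Δθ = wrap(-1.3734 − -2.8798) = 1.5064; ω₁ = Δθ/dt₁ = 1.5064
distance = √((0.5−0)² + (-5−-2.5)²) = 2.5495; v₂ = distance/dt₂ = 5.0990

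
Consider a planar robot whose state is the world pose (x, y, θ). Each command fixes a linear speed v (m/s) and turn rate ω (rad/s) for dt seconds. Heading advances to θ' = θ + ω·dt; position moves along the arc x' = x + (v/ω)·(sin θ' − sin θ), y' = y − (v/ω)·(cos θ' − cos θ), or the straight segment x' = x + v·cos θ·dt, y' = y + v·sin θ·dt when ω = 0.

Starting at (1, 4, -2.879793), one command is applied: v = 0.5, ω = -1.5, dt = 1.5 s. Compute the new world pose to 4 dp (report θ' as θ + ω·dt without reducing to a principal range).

θ' = -2.8798 + -1.5·1.5 = -5.1298
R = v/ω = 0.5/-1.5 = -0.3333
x' = 1 + -0.3333·(sin -5.1298 − sin -2.8798) = 0.6090
y' = 4 − -0.3333·(cos -5.1298 − cos -2.8798) = 4.4571

(0.6090, 4.4571, -5.1298)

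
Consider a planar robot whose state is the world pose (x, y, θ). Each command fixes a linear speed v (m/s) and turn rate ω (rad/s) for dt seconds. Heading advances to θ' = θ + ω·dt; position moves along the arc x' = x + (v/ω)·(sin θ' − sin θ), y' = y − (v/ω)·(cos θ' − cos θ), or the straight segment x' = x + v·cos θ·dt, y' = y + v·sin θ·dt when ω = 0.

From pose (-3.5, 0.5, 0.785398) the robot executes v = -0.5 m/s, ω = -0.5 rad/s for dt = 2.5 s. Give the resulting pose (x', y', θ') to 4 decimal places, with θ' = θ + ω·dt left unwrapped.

(-4.6552, 0.3131, -0.4646)

θ' = 0.7854 + -0.5·2.5 = -0.4646
R = v/ω = -0.5/-0.5 = 1.0000
x' = -3.5 + 1.0000·(sin -0.4646 − sin 0.7854) = -4.6552
y' = 0.5 − 1.0000·(cos -0.4646 − cos 0.7854) = 0.3131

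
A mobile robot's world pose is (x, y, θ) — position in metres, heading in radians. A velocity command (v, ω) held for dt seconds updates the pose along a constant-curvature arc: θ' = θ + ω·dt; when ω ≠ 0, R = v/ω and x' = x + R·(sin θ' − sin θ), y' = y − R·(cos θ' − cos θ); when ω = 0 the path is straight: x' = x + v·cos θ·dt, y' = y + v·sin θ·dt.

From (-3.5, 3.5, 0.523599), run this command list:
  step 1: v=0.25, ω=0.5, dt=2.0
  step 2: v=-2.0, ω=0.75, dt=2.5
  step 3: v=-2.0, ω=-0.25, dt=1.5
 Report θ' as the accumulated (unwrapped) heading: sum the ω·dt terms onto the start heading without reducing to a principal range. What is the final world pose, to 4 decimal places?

(3.0662, 1.4117, 3.0236)

step 1: θ'=1.5236 (R=0.5000) → pose (-3.2506, 3.9094, 1.5236)
step 2: θ'=3.3986 (R=-2.6667) → pose (0.0910, 1.2045, 3.3986)
step 3: θ'=3.0236 (R=8.0000) → pose (3.0662, 1.4117, 3.0236)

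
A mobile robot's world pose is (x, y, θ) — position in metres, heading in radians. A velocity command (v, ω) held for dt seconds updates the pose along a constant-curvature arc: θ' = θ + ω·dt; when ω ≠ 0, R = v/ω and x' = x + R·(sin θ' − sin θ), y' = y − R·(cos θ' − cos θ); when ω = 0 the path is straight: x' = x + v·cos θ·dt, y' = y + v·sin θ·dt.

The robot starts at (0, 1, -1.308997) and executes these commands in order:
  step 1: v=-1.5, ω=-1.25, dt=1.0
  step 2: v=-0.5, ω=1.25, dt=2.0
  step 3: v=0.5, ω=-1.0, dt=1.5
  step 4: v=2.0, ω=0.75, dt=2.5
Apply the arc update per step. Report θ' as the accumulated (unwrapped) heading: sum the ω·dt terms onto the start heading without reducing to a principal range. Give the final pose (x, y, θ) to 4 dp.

(4.2681, 0.0496, 0.3160)

step 1: θ'=-2.5590 (R=1.2000) → pose (0.4989, 2.3126, -2.5590)
step 2: θ'=-0.0590 (R=-0.4000) → pose (0.3024, 3.0459, -0.0590)
step 3: θ'=-1.5590 (R=-0.5000) → pose (0.7729, 2.5527, -1.5590)
step 4: θ'=0.3160 (R=2.6667) → pose (4.2681, 0.0496, 0.3160)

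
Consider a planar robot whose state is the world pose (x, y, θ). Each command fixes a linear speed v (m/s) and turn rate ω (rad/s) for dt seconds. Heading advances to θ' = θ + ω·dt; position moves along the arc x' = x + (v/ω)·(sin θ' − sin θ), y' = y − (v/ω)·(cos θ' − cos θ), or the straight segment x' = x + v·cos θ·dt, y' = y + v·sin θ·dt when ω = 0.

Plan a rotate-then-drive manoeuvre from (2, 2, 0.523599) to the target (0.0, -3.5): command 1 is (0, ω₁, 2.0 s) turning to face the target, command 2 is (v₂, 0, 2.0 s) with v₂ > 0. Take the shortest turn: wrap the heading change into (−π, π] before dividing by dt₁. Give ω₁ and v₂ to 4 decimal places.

heading to target = atan2(-3.5−2, 0−2) = -1.9196
Δθ = wrap(-1.9196 − 0.5236) = -2.4432; ω₁ = Δθ/dt₁ = -1.2216
distance = √((0−2)² + (-3.5−2)²) = 5.8523; v₂ = distance/dt₂ = 2.9262

ω₁ = -1.2216, v₂ = 2.9262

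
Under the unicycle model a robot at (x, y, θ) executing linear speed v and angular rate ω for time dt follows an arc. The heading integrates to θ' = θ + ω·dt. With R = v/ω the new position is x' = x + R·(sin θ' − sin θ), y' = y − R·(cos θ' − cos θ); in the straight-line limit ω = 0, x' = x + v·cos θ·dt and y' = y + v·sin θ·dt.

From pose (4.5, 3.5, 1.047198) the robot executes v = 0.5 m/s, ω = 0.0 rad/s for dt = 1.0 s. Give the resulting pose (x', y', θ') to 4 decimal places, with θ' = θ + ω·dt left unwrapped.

(4.7500, 3.9330, 1.0472)

θ' = 1.0472 + 0.0·1.0 = 1.0472
ω = 0 → straight: x' = 4.5 + 0.5·cos(1.0472)·1.0 = 4.7500
y' = 3.5 + 0.5·sin(1.0472)·1.0 = 3.9330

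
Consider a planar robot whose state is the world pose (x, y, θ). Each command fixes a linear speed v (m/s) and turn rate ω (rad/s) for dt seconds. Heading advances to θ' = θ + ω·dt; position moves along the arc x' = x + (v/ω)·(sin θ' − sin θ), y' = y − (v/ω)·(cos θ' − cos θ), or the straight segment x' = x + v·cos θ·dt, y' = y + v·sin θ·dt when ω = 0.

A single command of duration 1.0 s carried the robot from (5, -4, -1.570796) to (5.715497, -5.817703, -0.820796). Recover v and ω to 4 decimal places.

v = 2.0000, ω = 0.7500

Δθ = -0.820796 − -1.570796 = 0.750000
ω = Δθ/dt = 0.750000/1.0 = 0.7500
R = −Δy/(cos θ' − cos θ) = 2.6667
v = R·ω = 2.6667·0.7500 = 2.0000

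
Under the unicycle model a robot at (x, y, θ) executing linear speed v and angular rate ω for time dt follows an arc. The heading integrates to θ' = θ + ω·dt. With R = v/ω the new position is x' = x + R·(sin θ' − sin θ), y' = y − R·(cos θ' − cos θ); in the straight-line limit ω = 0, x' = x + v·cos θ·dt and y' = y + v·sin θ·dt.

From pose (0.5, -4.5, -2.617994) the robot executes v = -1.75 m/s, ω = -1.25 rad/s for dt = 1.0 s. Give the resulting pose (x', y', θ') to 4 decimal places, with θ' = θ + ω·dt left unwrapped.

(2.1299, -4.6658, -3.8680)

θ' = -2.6180 + -1.25·1.0 = -3.8680
R = v/ω = -1.75/-1.25 = 1.4000
x' = 0.5 + 1.4000·(sin -3.8680 − sin -2.6180) = 2.1299
y' = -4.5 − 1.4000·(cos -3.8680 − cos -2.6180) = -4.6658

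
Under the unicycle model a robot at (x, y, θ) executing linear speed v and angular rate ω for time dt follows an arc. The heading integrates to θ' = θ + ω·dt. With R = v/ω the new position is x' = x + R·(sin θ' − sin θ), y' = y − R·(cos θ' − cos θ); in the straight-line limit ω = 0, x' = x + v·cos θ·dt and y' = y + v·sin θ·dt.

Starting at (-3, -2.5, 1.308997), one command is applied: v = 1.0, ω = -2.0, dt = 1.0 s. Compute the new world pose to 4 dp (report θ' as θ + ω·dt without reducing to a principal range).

(-2.1984, -2.2441, -0.6910)

θ' = 1.3090 + -2.0·1.0 = -0.6910
R = v/ω = 1.0/-2.0 = -0.5000
x' = -3 + -0.5000·(sin -0.6910 − sin 1.3090) = -2.1984
y' = -2.5 − -0.5000·(cos -0.6910 − cos 1.3090) = -2.2441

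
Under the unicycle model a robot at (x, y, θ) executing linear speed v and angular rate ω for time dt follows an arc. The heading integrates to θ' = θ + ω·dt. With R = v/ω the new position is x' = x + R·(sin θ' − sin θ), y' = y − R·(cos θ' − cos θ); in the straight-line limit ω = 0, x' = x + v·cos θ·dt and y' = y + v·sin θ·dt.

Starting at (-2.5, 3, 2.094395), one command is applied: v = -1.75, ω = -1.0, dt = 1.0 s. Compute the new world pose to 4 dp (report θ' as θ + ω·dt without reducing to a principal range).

(-2.4604, 1.3225, 1.0944)

θ' = 2.0944 + -1.0·1.0 = 1.0944
R = v/ω = -1.75/-1.0 = 1.7500
x' = -2.5 + 1.7500·(sin 1.0944 − sin 2.0944) = -2.4604
y' = 3 − 1.7500·(cos 1.0944 − cos 2.0944) = 1.3225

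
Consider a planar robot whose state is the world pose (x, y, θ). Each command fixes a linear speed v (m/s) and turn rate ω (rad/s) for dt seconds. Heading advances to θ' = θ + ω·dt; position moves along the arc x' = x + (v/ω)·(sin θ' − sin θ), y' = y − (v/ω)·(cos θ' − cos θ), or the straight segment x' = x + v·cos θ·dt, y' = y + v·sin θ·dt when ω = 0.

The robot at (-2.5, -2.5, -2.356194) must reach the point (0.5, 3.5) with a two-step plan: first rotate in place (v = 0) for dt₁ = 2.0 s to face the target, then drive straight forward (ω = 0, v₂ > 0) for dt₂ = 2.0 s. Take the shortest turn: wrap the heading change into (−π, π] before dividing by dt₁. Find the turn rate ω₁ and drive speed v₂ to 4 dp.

ω₁ = -1.4099, v₂ = 3.3541

heading to target = atan2(3.5−-2.5, 0.5−-2.5) = 1.1071
Δθ = wrap(1.1071 − -2.3562) = -2.8198; ω₁ = Δθ/dt₁ = -1.4099
distance = √((0.5−-2.5)² + (3.5−-2.5)²) = 6.7082; v₂ = distance/dt₂ = 3.3541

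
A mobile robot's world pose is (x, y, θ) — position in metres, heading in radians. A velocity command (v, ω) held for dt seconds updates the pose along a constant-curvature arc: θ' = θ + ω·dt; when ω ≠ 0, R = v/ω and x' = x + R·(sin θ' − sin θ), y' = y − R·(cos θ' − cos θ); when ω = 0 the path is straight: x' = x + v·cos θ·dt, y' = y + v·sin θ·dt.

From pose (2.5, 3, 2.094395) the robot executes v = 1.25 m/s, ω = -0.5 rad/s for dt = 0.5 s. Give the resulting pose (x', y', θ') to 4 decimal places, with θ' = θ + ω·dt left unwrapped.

(2.2581, 3.5745, 1.8444)

θ' = 2.0944 + -0.5·0.5 = 1.8444
R = v/ω = 1.25/-0.5 = -2.5000
x' = 2.5 + -2.5000·(sin 1.8444 − sin 2.0944) = 2.2581
y' = 3 − -2.5000·(cos 1.8444 − cos 2.0944) = 3.5745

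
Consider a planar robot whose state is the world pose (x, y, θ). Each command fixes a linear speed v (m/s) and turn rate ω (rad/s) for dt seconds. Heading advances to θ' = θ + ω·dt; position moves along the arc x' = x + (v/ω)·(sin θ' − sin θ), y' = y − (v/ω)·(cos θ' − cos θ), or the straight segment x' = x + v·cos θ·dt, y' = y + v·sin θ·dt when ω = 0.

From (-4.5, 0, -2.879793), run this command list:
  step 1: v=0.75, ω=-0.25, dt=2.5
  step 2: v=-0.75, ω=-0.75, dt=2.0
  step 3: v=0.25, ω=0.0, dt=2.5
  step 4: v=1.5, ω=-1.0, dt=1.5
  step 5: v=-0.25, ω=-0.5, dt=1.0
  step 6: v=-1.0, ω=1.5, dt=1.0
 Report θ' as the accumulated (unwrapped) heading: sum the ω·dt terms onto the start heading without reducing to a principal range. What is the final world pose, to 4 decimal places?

step 1: θ'=-3.5048 (R=-3.0000) → pose (-6.3423, 0.0935, -3.5048)
step 2: θ'=-5.0048 (R=1.0000) → pose (-5.7400, -1.1295, -5.0048)
step 3: θ'=-5.0048 (straight) → pose (-5.5598, -0.5311, -5.0048)
step 4: θ'=-6.5048 (R=-1.5000) → pose (-3.7938, 0.4999, -6.5048)
step 5: θ'=-7.0048 (R=0.5000) → pose (-4.0142, 0.6123, -7.0048)
step 6: θ'=-5.5048 (R=-0.6667) → pose (-4.9227, 0.5865, -5.5048)

(-4.9227, 0.5865, -5.5048)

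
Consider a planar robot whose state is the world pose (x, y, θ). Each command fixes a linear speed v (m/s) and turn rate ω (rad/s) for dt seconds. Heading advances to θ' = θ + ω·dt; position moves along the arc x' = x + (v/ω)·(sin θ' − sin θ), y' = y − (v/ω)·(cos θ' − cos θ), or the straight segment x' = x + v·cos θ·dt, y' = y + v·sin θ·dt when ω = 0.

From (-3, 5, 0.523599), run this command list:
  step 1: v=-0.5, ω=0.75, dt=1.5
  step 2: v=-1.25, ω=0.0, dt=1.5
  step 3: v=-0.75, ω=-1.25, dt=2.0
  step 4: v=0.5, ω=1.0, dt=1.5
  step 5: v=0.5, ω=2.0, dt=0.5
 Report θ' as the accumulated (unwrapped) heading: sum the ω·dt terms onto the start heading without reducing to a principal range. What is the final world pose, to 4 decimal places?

(-3.4587, 2.2092, 1.6486)

step 1: θ'=1.6486 (R=-0.6667) → pose (-3.3313, 4.3708, 1.6486)
step 2: θ'=1.6486 (straight) → pose (-3.1856, 2.5015, 1.6486)
step 3: θ'=-0.8514 (R=0.6000) → pose (-4.2351, 2.0595, -0.8514)
step 4: θ'=0.6486 (R=0.5000) → pose (-3.5570, 1.9905, 0.6486)
step 5: θ'=1.6486 (R=0.2500) → pose (-3.4587, 2.2092, 1.6486)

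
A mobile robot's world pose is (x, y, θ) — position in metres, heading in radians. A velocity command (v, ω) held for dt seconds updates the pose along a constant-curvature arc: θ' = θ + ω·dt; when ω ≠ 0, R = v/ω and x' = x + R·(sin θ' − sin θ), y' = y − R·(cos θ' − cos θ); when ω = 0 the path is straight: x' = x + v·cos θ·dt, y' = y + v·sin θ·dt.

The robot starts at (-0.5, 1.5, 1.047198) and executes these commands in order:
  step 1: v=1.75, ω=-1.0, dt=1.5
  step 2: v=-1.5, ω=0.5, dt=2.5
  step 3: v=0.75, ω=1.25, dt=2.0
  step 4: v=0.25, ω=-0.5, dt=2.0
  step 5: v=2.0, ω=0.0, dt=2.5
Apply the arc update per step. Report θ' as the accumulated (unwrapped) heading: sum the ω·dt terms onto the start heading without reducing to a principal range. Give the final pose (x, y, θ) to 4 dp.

(-5.9719, 6.5088, 2.2972)

step 1: θ'=-0.4528 (R=-1.7500) → pose (1.7811, 2.1986, -0.4528)
step 2: θ'=0.7972 (R=-3.0000) → pose (-1.6775, 1.5971, 0.7972)
step 3: θ'=3.2972 (R=0.6000) → pose (-2.1997, 2.6091, 3.2972)
step 4: θ'=2.2972 (R=-0.5000) → pose (-2.6510, 2.7710, 2.2972)
step 5: θ'=2.2972 (straight) → pose (-5.9719, 6.5088, 2.2972)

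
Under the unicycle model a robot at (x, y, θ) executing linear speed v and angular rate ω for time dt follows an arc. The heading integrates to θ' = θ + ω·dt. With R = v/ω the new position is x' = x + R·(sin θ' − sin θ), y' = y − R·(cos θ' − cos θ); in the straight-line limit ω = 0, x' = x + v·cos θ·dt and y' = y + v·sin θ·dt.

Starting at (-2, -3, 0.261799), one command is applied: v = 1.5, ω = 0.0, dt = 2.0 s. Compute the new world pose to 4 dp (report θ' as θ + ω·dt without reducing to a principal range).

(0.8978, -2.2235, 0.2618)

θ' = 0.2618 + 0.0·2.0 = 0.2618
ω = 0 → straight: x' = -2 + 1.5·cos(0.2618)·2.0 = 0.8978
y' = -3 + 1.5·sin(0.2618)·2.0 = -2.2235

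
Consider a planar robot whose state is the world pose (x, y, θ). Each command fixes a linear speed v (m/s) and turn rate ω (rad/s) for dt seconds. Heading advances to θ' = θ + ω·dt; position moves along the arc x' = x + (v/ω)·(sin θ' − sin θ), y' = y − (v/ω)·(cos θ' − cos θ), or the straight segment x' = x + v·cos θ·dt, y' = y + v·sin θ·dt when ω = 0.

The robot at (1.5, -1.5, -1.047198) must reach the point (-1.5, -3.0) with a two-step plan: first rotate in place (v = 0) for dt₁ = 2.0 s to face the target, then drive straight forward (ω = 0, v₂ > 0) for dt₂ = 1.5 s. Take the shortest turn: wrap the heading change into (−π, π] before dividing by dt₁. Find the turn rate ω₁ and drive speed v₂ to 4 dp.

ω₁ = -0.8154, v₂ = 2.2361

heading to target = atan2(-3−-1.5, -1.5−1.5) = -2.6779
Δθ = wrap(-2.6779 − -1.0472) = -1.6307; ω₁ = Δθ/dt₁ = -0.8154
distance = √((-1.5−1.5)² + (-3−-1.5)²) = 3.3541; v₂ = distance/dt₂ = 2.2361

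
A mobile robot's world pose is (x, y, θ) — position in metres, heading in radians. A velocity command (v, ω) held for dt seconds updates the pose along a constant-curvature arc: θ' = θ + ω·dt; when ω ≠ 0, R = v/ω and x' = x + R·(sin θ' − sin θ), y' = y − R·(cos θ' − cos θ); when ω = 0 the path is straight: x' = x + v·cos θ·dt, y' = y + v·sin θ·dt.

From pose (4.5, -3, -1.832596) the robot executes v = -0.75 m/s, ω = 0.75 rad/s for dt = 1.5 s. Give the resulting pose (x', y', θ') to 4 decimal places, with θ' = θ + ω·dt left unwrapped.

(4.1841, -1.9813, -0.7076)

θ' = -1.8326 + 0.75·1.5 = -0.7076
R = v/ω = -0.75/0.75 = -1.0000
x' = 4.5 + -1.0000·(sin -0.7076 − sin -1.8326) = 4.1841
y' = -3 − -1.0000·(cos -0.7076 − cos -1.8326) = -1.9813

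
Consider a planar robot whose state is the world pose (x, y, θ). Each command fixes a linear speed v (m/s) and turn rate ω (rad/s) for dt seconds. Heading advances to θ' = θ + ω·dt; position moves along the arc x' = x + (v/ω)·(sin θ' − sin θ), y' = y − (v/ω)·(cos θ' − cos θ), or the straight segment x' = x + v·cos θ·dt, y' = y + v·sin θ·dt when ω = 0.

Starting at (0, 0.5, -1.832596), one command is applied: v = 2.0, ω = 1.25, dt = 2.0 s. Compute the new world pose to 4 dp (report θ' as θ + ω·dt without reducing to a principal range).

θ' = -1.8326 + 1.25·2.0 = 0.6674
R = v/ω = 2.0/1.25 = 1.6000
x' = 0 + 1.6000·(sin 0.6674 − sin -1.8326) = 2.5358
y' = 0.5 − 1.6000·(cos 0.6674 − cos -1.8326) = -1.1708

(2.5358, -1.1708, 0.6674)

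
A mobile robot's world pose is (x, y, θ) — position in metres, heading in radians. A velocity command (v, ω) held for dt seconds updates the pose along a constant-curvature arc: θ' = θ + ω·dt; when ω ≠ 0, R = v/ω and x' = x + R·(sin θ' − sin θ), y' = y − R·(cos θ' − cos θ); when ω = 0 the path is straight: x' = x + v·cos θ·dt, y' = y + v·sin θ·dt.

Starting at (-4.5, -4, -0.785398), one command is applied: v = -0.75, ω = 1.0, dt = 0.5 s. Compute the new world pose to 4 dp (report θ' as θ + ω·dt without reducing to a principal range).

(-4.8192, -3.8107, -0.2854)

θ' = -0.7854 + 1.0·0.5 = -0.2854
R = v/ω = -0.75/1.0 = -0.7500
x' = -4.5 + -0.7500·(sin -0.2854 − sin -0.7854) = -4.8192
y' = -4 − -0.7500·(cos -0.2854 − cos -0.7854) = -3.8107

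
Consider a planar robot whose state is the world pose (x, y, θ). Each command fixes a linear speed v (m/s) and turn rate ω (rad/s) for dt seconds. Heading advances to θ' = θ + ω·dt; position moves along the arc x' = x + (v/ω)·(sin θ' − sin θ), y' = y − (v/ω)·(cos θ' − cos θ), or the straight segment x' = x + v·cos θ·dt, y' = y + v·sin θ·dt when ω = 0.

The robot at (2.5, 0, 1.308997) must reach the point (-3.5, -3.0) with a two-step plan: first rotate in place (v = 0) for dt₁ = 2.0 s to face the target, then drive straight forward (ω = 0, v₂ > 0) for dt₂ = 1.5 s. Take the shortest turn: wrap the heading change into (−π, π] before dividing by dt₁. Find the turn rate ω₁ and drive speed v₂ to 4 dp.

heading to target = atan2(-3−0, -3.5−2.5) = -2.6779
Δθ = wrap(-2.6779 − 1.3090) = 2.2962; ω₁ = Δθ/dt₁ = 1.1481
distance = √((-3.5−2.5)² + (-3−0)²) = 6.7082; v₂ = distance/dt₂ = 4.4721

ω₁ = 1.1481, v₂ = 4.4721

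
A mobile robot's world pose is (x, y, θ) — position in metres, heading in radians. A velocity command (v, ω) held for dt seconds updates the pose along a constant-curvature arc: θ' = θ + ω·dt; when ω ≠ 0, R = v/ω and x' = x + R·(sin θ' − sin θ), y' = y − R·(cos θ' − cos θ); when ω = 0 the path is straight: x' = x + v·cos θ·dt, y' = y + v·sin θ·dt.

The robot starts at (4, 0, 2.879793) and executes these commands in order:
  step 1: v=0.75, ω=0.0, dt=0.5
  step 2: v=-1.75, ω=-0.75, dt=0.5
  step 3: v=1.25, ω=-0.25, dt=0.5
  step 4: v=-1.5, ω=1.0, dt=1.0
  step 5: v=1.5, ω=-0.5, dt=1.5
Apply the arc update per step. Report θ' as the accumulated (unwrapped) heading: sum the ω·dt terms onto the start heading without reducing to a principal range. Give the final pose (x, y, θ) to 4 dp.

(3.1555, 0.0487, 2.6298)

step 1: θ'=2.8798 (straight) → pose (3.6378, 0.0971, 2.8798)
step 2: θ'=2.5048 (R=2.3333) → pose (4.4213, -0.2808, 2.5048)
step 3: θ'=2.3798 (R=-5.0000) → pose (3.9433, 0.1213, 2.3798)
step 4: θ'=3.3798 (R=-1.5000) → pose (5.3326, -0.2510, 3.3798)
step 5: θ'=2.6298 (R=-3.0000) → pose (3.1555, 0.0487, 2.6298)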